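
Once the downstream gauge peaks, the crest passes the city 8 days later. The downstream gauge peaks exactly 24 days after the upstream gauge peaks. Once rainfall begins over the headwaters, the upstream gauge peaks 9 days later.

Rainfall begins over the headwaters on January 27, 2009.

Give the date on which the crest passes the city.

March 9, 2009

Rainfall begins over the headwaters: Jan 27, 2009.
The upstream gauge peaks: Jan 27, 2009 + 9 days = Feb 5, 2009.
The downstream gauge peaks: Feb 5, 2009 + 24 days = Mar 1, 2009.
The crest passes the city: Mar 1, 2009 + 8 days = Mar 9, 2009.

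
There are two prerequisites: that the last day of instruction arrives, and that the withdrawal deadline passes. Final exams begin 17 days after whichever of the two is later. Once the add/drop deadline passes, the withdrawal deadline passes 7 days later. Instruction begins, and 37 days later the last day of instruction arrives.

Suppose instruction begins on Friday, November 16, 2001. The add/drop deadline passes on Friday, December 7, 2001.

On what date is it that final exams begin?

Instruction begins: Nov 16, 2001.
The last day of instruction arrives: Nov 16, 2001 + 37 days = Dec 23, 2001.
The add/drop deadline passes: Dec 7, 2001.
The withdrawal deadline passes: Dec 7, 2001 + 7 days = Dec 14, 2001.
Both prerequisites met — the last day of instruction arrives (Dec 23, 2001), the withdrawal deadline passes (Dec 14, 2001); the later is Dec 23, 2001.
Final exams begin: Dec 23, 2001 + 17 days = Jan 9, 2002.

Wednesday, January 9, 2002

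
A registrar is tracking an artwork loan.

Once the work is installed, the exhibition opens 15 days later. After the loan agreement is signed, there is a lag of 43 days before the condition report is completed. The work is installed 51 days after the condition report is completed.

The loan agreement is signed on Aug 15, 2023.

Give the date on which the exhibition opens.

Dec 2, 2023

The loan agreement is signed: Aug 15, 2023.
The condition report is completed: Aug 15, 2023 + 43 days = Sep 27, 2023.
The work is installed: Sep 27, 2023 + 51 days = Nov 17, 2023.
The exhibition opens: Nov 17, 2023 + 15 days = Dec 2, 2023.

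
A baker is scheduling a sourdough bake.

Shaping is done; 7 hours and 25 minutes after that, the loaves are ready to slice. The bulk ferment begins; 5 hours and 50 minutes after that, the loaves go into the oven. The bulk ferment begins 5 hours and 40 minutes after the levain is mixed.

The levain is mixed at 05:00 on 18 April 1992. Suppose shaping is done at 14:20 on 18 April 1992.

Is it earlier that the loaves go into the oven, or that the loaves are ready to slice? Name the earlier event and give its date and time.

The levain is mixed: 05:00 Apr 18, 1992.
The bulk ferment begins: 05:00 Apr 18, 1992 + 5h40m = 10:40 Apr 18, 1992.
The loaves go into the oven: 10:40 Apr 18, 1992 + 5h50m = 16:30 Apr 18, 1992.
Shaping is done: 14:20 Apr 18, 1992.
The loaves are ready to slice: 14:20 Apr 18, 1992 + 7h25m = 21:45 Apr 18, 1992.
Comparing: the loaves go into the oven at 16:30 Apr 18, 1992 vs the loaves are ready to slice at 21:45 Apr 18, 1992. Earlier: the loaves go into the oven.

The loaves go into the oven — 16:30 on 18 April 1992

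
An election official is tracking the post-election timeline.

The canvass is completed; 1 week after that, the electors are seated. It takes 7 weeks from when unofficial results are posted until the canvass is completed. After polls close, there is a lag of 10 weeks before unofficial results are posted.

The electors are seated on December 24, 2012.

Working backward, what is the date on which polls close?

August 20, 2012

The electors are seated: Dec 24, 2012.
The canvass is completed: Dec 24, 2012 − 1 week = Dec 17, 2012.
Unofficial results are posted: Dec 17, 2012 − 7 weeks = Oct 29, 2012.
Polls close: Oct 29, 2012 − 10 weeks = Aug 20, 2012.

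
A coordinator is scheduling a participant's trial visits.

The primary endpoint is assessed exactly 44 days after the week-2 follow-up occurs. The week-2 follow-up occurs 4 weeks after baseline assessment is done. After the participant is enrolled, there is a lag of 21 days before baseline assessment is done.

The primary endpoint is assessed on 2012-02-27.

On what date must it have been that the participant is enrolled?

2011-11-26

The primary endpoint is assessed: Feb 27, 2012.
The week-2 follow-up occurs: Feb 27, 2012 − 44 days = Jan 14, 2012.
Baseline assessment is done: Jan 14, 2012 − 4 weeks = Dec 17, 2011.
The participant is enrolled: Dec 17, 2011 − 21 days = Nov 26, 2011.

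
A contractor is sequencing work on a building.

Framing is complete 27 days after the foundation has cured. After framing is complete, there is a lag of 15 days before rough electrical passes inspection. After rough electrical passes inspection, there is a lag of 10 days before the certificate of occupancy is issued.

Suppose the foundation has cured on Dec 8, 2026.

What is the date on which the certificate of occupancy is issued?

The foundation has cured: Dec 8, 2026.
Framing is complete: Dec 8, 2026 + 27 days = Jan 4, 2027.
Rough electrical passes inspection: Jan 4, 2027 + 15 days = Jan 19, 2027.
The certificate of occupancy is issued: Jan 19, 2027 + 10 days = Jan 29, 2027.

Jan 29, 2027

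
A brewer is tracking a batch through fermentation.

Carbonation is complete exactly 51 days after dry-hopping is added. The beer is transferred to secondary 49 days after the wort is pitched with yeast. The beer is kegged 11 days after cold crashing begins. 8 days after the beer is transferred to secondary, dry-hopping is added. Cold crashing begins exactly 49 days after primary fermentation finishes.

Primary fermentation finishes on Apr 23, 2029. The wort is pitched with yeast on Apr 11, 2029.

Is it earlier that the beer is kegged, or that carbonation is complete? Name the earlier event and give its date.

Primary fermentation finishes: Apr 23, 2029.
Cold crashing begins: Apr 23, 2029 + 49 days = Jun 11, 2029.
The beer is kegged: Jun 11, 2029 + 11 days = Jun 22, 2029.
The wort is pitched with yeast: Apr 11, 2029.
The beer is transferred to secondary: Apr 11, 2029 + 49 days = May 30, 2029.
Dry-hopping is added: May 30, 2029 + 8 days = Jun 7, 2029.
Carbonation is complete: Jun 7, 2029 + 51 days = Jul 28, 2029.
Comparing: the beer is kegged on Jun 22, 2029 vs carbonation is complete on Jul 28, 2029. Earlier: the beer is kegged.

The beer is kegged — Jun 22, 2029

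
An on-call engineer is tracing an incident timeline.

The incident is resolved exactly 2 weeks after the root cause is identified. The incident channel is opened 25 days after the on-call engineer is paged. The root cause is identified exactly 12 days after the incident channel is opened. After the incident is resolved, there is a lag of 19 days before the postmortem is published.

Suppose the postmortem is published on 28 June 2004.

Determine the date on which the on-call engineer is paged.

19 April 2004

The postmortem is published: Jun 28, 2004.
The incident is resolved: Jun 28, 2004 − 19 days = Jun 9, 2004.
The root cause is identified: Jun 9, 2004 − 2 weeks = May 26, 2004.
The incident channel is opened: May 26, 2004 − 12 days = May 14, 2004.
The on-call engineer is paged: May 14, 2004 − 25 days = Apr 19, 2004.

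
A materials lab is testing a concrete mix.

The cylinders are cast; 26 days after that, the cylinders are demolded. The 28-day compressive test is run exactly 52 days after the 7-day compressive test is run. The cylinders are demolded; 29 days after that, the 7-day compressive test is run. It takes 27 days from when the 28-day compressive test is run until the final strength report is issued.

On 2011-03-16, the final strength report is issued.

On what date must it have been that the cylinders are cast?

The final strength report is issued: Mar 16, 2011.
The 28-day compressive test is run: Mar 16, 2011 − 27 days = Feb 17, 2011.
The 7-day compressive test is run: Feb 17, 2011 − 52 days = Dec 27, 2010.
The cylinders are demolded: Dec 27, 2010 − 29 days = Nov 28, 2010.
The cylinders are cast: Nov 28, 2010 − 26 days = Nov 2, 2010.

2010-11-02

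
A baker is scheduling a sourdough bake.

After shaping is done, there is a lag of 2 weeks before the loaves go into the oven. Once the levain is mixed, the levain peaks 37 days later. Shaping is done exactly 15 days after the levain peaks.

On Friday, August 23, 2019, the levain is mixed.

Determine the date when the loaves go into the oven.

Monday, October 28, 2019

The levain is mixed: Aug 23, 2019.
The levain peaks: Aug 23, 2019 + 37 days = Sep 29, 2019.
Shaping is done: Sep 29, 2019 + 15 days = Oct 14, 2019.
The loaves go into the oven: Oct 14, 2019 + 2 weeks = Oct 28, 2019.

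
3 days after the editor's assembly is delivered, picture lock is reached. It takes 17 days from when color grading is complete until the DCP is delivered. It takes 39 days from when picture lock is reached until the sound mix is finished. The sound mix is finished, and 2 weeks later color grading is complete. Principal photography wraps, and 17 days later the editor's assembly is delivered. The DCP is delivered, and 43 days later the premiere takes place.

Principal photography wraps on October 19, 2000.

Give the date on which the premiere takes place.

Principal photography wraps: Oct 19, 2000.
The editor's assembly is delivered: Oct 19, 2000 + 17 days = Nov 5, 2000.
Picture lock is reached: Nov 5, 2000 + 3 days = Nov 8, 2000.
The sound mix is finished: Nov 8, 2000 + 39 days = Dec 17, 2000.
Color grading is complete: Dec 17, 2000 + 2 weeks = Dec 31, 2000.
The DCP is delivered: Dec 31, 2000 + 17 days = Jan 17, 2001.
The premiere takes place: Jan 17, 2001 + 43 days = Mar 1, 2001.

March 1, 2001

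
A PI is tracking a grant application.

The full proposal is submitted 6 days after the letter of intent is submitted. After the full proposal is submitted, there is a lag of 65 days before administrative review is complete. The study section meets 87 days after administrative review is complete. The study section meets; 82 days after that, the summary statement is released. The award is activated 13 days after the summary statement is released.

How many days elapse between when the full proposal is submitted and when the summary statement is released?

Causal path: the full proposal is submitted → administrative review is complete → the study section meets → the summary statement is released.
Total delay along the path: 65 + 87 + 82 = 234 days.

234 days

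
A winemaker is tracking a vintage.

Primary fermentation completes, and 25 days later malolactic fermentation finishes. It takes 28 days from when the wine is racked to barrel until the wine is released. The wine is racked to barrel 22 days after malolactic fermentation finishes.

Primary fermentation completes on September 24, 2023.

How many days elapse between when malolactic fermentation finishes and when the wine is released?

Causal path: malolactic fermentation finishes → the wine is racked to barrel → the wine is released.
Total delay along the path: 22 + 28 = 50 days.

50 days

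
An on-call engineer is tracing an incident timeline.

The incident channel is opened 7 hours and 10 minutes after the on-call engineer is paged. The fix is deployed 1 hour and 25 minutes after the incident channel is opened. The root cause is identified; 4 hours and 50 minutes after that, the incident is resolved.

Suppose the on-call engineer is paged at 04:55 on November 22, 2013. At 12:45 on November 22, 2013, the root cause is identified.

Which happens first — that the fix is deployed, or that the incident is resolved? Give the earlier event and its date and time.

The on-call engineer is paged: 04:55 Nov 22, 2013.
The incident channel is opened: 04:55 Nov 22, 2013 + 7h10m = 12:05 Nov 22, 2013.
The fix is deployed: 12:05 Nov 22, 2013 + 1h25m = 13:30 Nov 22, 2013.
The root cause is identified: 12:45 Nov 22, 2013.
The incident is resolved: 12:45 Nov 22, 2013 + 4h50m = 17:35 Nov 22, 2013.
Comparing: the fix is deployed at 13:30 Nov 22, 2013 vs the incident is resolved at 17:35 Nov 22, 2013. Earlier: the fix is deployed.

The fix is deployed — 13:30 on November 22, 2013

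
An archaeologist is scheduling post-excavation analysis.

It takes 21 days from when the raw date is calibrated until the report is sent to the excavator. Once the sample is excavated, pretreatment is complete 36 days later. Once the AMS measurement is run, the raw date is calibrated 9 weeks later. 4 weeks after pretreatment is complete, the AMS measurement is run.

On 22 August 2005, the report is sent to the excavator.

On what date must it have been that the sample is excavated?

27 March 2005

The report is sent to the excavator: Aug 22, 2005.
The raw date is calibrated: Aug 22, 2005 − 21 days = Aug 1, 2005.
The AMS measurement is run: Aug 1, 2005 − 9 weeks = May 30, 2005.
Pretreatment is complete: May 30, 2005 − 4 weeks = May 2, 2005.
The sample is excavated: May 2, 2005 − 36 days = Mar 27, 2005.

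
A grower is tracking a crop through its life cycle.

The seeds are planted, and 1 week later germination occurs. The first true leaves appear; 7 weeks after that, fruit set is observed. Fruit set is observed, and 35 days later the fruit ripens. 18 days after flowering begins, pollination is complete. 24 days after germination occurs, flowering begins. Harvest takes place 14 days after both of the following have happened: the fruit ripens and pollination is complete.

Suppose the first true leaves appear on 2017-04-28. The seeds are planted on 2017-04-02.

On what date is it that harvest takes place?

The first true leaves appear: Apr 28, 2017.
Fruit set is observed: Apr 28, 2017 + 7 weeks = Jun 16, 2017.
The fruit ripens: Jun 16, 2017 + 35 days = Jul 21, 2017.
The seeds are planted: Apr 2, 2017.
Germination occurs: Apr 2, 2017 + 1 week = Apr 9, 2017.
Flowering begins: Apr 9, 2017 + 24 days = May 3, 2017.
Pollination is complete: May 3, 2017 + 18 days = May 21, 2017.
Both prerequisites met — the fruit ripens (Jul 21, 2017), pollination is complete (May 21, 2017); the later is Jul 21, 2017.
Harvest takes place: Jul 21, 2017 + 14 days = Aug 4, 2017.

2017-08-04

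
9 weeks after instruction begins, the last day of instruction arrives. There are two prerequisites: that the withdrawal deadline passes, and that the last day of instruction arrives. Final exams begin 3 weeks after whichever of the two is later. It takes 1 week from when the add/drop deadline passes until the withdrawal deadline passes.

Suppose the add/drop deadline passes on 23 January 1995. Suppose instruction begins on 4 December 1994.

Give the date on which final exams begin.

26 February 1995

The add/drop deadline passes: Jan 23, 1995.
The withdrawal deadline passes: Jan 23, 1995 + 1 week = Jan 30, 1995.
Instruction begins: Dec 4, 1994.
The last day of instruction arrives: Dec 4, 1994 + 9 weeks = Feb 5, 1995.
Both prerequisites met — the withdrawal deadline passes (Jan 30, 1995), the last day of instruction arrives (Feb 5, 1995); the later is Feb 5, 1995.
Final exams begin: Feb 5, 1995 + 3 weeks = Feb 26, 1995.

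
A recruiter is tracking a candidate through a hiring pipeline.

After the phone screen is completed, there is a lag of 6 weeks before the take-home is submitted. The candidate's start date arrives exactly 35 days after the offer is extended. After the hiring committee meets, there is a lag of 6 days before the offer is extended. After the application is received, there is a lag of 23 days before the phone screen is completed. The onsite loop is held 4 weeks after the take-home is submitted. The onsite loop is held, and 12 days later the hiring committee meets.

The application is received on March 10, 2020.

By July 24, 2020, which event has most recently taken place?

The offer is extended

The application is received: Mar 10, 2020.
The phone screen is completed: Mar 10, 2020 + 23 days = Apr 2, 2020.
The take-home is submitted: Apr 2, 2020 + 6 weeks = May 14, 2020.
The onsite loop is held: May 14, 2020 + 4 weeks = Jun 11, 2020.
The hiring committee meets: Jun 11, 2020 + 12 days = Jun 23, 2020.
The offer is extended: Jun 23, 2020 + 6 days = Jun 29, 2020.
The candidate's start date arrives: Jun 29, 2020 + 35 days = Aug 3, 2020.
Jul 24, 2020 falls between when the offer is extended (Jun 29, 2020) and when the candidate's start date arrives (Aug 3, 2020).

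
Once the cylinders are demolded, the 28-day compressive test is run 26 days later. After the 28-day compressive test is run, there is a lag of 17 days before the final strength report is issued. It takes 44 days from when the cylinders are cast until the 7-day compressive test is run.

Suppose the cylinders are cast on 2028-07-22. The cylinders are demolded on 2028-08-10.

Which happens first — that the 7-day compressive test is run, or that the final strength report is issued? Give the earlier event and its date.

The 7-day compressive test is run — 2028-09-04

The cylinders are cast: Jul 22, 2028.
The 7-day compressive test is run: Jul 22, 2028 + 44 days = Sep 4, 2028.
The cylinders are demolded: Aug 10, 2028.
The 28-day compressive test is run: Aug 10, 2028 + 26 days = Sep 5, 2028.
The final strength report is issued: Sep 5, 2028 + 17 days = Sep 22, 2028.
Comparing: the 7-day compressive test is run on Sep 4, 2028 vs the final strength report is issued on Sep 22, 2028. Earlier: the 7-day compressive test is run.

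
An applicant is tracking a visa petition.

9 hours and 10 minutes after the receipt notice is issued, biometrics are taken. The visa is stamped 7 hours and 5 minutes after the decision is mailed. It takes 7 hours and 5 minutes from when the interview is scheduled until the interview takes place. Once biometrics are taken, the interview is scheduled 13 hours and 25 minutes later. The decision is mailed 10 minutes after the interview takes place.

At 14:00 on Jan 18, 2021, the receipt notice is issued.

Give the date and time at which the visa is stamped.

The receipt notice is issued: 14:00 Jan 18, 2021.
Biometrics are taken: 14:00 Jan 18, 2021 + 9h10m = 23:10 Jan 18, 2021.
The interview is scheduled: 23:10 Jan 18, 2021 + 13h25m = 12:35 Jan 19, 2021.
The interview takes place: 12:35 Jan 19, 2021 + 7h05m = 19:40 Jan 19, 2021.
The decision is mailed: 19:40 Jan 19, 2021 + 10m = 19:50 Jan 19, 2021.
The visa is stamped: 19:50 Jan 19, 2021 + 7h05m = 02:55 Jan 20, 2021.

02:55 on Jan 20, 2021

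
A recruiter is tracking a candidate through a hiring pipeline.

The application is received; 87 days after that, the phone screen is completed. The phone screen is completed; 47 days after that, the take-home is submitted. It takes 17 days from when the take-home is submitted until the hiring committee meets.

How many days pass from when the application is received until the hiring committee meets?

Causal path: the application is received → the phone screen is completed → the take-home is submitted → the hiring committee meets.
Total delay along the path: 87 + 47 + 17 = 151 days.

151 days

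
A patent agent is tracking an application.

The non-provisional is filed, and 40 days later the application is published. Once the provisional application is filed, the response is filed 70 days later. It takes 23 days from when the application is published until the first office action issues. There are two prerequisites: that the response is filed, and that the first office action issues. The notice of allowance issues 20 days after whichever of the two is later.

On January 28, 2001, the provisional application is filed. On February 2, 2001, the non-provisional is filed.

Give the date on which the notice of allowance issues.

April 28, 2001

The provisional application is filed: Jan 28, 2001.
The response is filed: Jan 28, 2001 + 70 days = Apr 8, 2001.
The non-provisional is filed: Feb 2, 2001.
The application is published: Feb 2, 2001 + 40 days = Mar 14, 2001.
The first office action issues: Mar 14, 2001 + 23 days = Apr 6, 2001.
Both prerequisites met — the response is filed (Apr 8, 2001), the first office action issues (Apr 6, 2001); the later is Apr 8, 2001.
The notice of allowance issues: Apr 8, 2001 + 20 days = Apr 28, 2001.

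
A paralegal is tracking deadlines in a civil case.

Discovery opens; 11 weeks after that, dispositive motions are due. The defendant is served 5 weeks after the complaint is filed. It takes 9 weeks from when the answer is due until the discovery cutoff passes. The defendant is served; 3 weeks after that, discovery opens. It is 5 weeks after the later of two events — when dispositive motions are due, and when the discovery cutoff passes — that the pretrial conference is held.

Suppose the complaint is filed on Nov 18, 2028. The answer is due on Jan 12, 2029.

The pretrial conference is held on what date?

May 5, 2029

The complaint is filed: Nov 18, 2028.
The defendant is served: Nov 18, 2028 + 5 weeks = Dec 23, 2028.
Discovery opens: Dec 23, 2028 + 3 weeks = Jan 13, 2029.
Dispositive motions are due: Jan 13, 2029 + 11 weeks = Mar 31, 2029.
The answer is due: Jan 12, 2029.
The discovery cutoff passes: Jan 12, 2029 + 9 weeks = Mar 16, 2029.
Both prerequisites met — dispositive motions are due (Mar 31, 2029), the discovery cutoff passes (Mar 16, 2029); the later is Mar 31, 2029.
The pretrial conference is held: Mar 31, 2029 + 5 weeks = May 5, 2029.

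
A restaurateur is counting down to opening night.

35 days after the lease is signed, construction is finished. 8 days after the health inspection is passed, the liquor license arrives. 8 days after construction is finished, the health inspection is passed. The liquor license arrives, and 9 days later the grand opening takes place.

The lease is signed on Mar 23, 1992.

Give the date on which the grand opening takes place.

May 22, 1992

The lease is signed: Mar 23, 1992.
Construction is finished: Mar 23, 1992 + 35 days = Apr 27, 1992.
The health inspection is passed: Apr 27, 1992 + 8 days = May 5, 1992.
The liquor license arrives: May 5, 1992 + 8 days = May 13, 1992.
The grand opening takes place: May 13, 1992 + 9 days = May 22, 1992.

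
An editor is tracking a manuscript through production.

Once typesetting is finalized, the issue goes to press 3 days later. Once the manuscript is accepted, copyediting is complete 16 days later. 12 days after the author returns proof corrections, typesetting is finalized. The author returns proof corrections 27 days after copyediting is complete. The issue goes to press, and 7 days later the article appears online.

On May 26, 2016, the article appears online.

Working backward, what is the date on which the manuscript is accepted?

The article appears online: May 26, 2016.
The issue goes to press: May 26, 2016 − 7 days = May 19, 2016.
Typesetting is finalized: May 19, 2016 − 3 days = May 16, 2016.
The author returns proof corrections: May 16, 2016 − 12 days = May 4, 2016.
Copyediting is complete: May 4, 2016 − 27 days = Apr 7, 2016.
The manuscript is accepted: Apr 7, 2016 − 16 days = Mar 22, 2016.

March 22, 2016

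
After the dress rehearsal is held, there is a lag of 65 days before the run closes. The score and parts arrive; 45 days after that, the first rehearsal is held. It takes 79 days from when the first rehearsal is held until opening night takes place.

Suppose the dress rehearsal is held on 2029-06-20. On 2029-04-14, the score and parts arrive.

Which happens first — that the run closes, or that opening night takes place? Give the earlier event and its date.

The dress rehearsal is held: Jun 20, 2029.
The run closes: Jun 20, 2029 + 65 days = Aug 24, 2029.
The score and parts arrive: Apr 14, 2029.
The first rehearsal is held: Apr 14, 2029 + 45 days = May 29, 2029.
Opening night takes place: May 29, 2029 + 79 days = Aug 16, 2029.
Comparing: the run closes on Aug 24, 2029 vs opening night takes place on Aug 16, 2029. Earlier: opening night takes place.

Opening night takes place — 2029-08-16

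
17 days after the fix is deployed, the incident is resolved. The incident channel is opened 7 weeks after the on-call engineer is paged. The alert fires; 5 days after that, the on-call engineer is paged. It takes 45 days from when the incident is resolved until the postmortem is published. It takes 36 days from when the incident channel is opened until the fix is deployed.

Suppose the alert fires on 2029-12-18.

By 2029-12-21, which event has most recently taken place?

The alert fires

The alert fires: Dec 18, 2029.
The on-call engineer is paged: Dec 18, 2029 + 5 days = Dec 23, 2029.
The incident channel is opened: Dec 23, 2029 + 7 weeks = Feb 10, 2030.
The fix is deployed: Feb 10, 2030 + 36 days = Mar 18, 2030.
The incident is resolved: Mar 18, 2030 + 17 days = Apr 4, 2030.
The postmortem is published: Apr 4, 2030 + 45 days = May 19, 2030.
Dec 21, 2029 falls between when the alert fires (Dec 18, 2029) and when the on-call engineer is paged (Dec 23, 2029).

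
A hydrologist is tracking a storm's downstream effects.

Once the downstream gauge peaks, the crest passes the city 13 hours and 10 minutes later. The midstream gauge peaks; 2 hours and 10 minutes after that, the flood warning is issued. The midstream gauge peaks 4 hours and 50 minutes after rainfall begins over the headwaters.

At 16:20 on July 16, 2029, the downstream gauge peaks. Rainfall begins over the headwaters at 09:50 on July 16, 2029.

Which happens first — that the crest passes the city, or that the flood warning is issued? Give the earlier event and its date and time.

The downstream gauge peaks: 16:20 Jul 16, 2029.
The crest passes the city: 16:20 Jul 16, 2029 + 13h10m = 05:30 Jul 17, 2029.
Rainfall begins over the headwaters: 09:50 Jul 16, 2029.
The midstream gauge peaks: 09:50 Jul 16, 2029 + 4h50m = 14:40 Jul 16, 2029.
The flood warning is issued: 14:40 Jul 16, 2029 + 2h10m = 16:50 Jul 16, 2029.
Comparing: the crest passes the city at 05:30 Jul 17, 2029 vs the flood warning is issued at 16:50 Jul 16, 2029. Earlier: the flood warning is issued.

The flood warning is issued — 16:50 on July 16, 2029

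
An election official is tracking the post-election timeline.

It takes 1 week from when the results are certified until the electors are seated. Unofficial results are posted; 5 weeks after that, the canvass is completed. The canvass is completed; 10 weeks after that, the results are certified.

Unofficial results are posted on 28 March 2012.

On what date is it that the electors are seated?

Unofficial results are posted: Mar 28, 2012.
The canvass is completed: Mar 28, 2012 + 5 weeks = May 2, 2012.
The results are certified: May 2, 2012 + 10 weeks = Jul 11, 2012.
The electors are seated: Jul 11, 2012 + 1 week = Jul 18, 2012.

18 July 2012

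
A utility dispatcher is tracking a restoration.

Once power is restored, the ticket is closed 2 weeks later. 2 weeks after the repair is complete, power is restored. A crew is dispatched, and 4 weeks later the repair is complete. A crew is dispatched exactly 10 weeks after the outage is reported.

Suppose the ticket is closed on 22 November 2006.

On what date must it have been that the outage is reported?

The ticket is closed: Nov 22, 2006.
Power is restored: Nov 22, 2006 − 2 weeks = Nov 8, 2006.
The repair is complete: Nov 8, 2006 − 2 weeks = Oct 25, 2006.
A crew is dispatched: Oct 25, 2006 − 4 weeks = Sep 27, 2006.
The outage is reported: Sep 27, 2006 − 10 weeks = Jul 19, 2006.

19 July 2006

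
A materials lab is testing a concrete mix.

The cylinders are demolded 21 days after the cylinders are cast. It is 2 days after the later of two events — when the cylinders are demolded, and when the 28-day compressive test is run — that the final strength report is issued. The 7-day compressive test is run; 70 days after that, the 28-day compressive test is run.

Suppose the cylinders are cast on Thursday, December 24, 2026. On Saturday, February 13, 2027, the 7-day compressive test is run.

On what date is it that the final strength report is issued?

The cylinders are cast: Dec 24, 2026.
The cylinders are demolded: Dec 24, 2026 + 21 days = Jan 14, 2027.
The 7-day compressive test is run: Feb 13, 2027.
The 28-day compressive test is run: Feb 13, 2027 + 70 days = Apr 24, 2027.
Both prerequisites met — the cylinders are demolded (Jan 14, 2027), the 28-day compressive test is run (Apr 24, 2027); the later is Apr 24, 2027.
The final strength report is issued: Apr 24, 2027 + 2 days = Apr 26, 2027.

Monday, April 26, 2027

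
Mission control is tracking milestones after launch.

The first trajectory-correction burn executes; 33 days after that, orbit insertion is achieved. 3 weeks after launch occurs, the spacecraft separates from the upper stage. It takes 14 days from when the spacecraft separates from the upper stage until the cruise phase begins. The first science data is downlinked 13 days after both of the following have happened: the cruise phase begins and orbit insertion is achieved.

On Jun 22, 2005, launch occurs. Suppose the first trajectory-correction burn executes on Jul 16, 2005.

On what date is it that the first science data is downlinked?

Aug 31, 2005

Launch occurs: Jun 22, 2005.
The spacecraft separates from the upper stage: Jun 22, 2005 + 3 weeks = Jul 13, 2005.
The cruise phase begins: Jul 13, 2005 + 14 days = Jul 27, 2005.
The first trajectory-correction burn executes: Jul 16, 2005.
Orbit insertion is achieved: Jul 16, 2005 + 33 days = Aug 18, 2005.
Both prerequisites met — the cruise phase begins (Jul 27, 2005), orbit insertion is achieved (Aug 18, 2005); the later is Aug 18, 2005.
The first science data is downlinked: Aug 18, 2005 + 13 days = Aug 31, 2005.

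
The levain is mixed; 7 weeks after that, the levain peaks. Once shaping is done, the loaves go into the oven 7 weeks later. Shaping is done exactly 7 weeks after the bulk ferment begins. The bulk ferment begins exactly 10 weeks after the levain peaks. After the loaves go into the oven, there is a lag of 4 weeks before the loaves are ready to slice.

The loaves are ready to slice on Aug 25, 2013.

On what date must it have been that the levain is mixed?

Dec 23, 2012

The loaves are ready to slice: Aug 25, 2013.
The loaves go into the oven: Aug 25, 2013 − 4 weeks = Jul 28, 2013.
Shaping is done: Jul 28, 2013 − 7 weeks = Jun 9, 2013.
The bulk ferment begins: Jun 9, 2013 − 7 weeks = Apr 21, 2013.
The levain peaks: Apr 21, 2013 − 10 weeks = Feb 10, 2013.
The levain is mixed: Feb 10, 2013 − 7 weeks = Dec 23, 2012.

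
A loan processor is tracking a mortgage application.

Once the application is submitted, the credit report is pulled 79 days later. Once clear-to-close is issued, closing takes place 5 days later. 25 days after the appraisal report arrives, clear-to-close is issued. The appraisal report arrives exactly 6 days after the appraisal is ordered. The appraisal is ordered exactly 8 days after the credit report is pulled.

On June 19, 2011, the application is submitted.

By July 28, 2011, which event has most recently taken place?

The application is submitted: Jun 19, 2011.
The credit report is pulled: Jun 19, 2011 + 79 days = Sep 6, 2011.
The appraisal is ordered: Sep 6, 2011 + 8 days = Sep 14, 2011.
The appraisal report arrives: Sep 14, 2011 + 6 days = Sep 20, 2011.
Clear-to-close is issued: Sep 20, 2011 + 25 days = Oct 15, 2011.
Closing takes place: Oct 15, 2011 + 5 days = Oct 20, 2011.
Jul 28, 2011 falls between when the application is submitted (Jun 19, 2011) and when the credit report is pulled (Sep 6, 2011).

The application is submitted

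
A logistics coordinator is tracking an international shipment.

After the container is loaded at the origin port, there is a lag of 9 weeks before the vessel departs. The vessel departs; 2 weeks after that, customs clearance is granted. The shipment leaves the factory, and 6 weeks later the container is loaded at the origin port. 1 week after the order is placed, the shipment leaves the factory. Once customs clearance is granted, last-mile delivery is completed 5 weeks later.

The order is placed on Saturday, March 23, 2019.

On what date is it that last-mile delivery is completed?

Saturday, August 31, 2019

The order is placed: Mar 23, 2019.
The shipment leaves the factory: Mar 23, 2019 + 1 week = Mar 30, 2019.
The container is loaded at the origin port: Mar 30, 2019 + 6 weeks = May 11, 2019.
The vessel departs: May 11, 2019 + 9 weeks = Jul 13, 2019.
Customs clearance is granted: Jul 13, 2019 + 2 weeks = Jul 27, 2019.
Last-mile delivery is completed: Jul 27, 2019 + 5 weeks = Aug 31, 2019.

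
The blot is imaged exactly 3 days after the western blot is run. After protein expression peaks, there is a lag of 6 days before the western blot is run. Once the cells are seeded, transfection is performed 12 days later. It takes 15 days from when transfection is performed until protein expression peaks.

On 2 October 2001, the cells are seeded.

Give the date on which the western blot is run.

The cells are seeded: Oct 2, 2001.
Transfection is performed: Oct 2, 2001 + 12 days = Oct 14, 2001.
Protein expression peaks: Oct 14, 2001 + 15 days = Oct 29, 2001.
The western blot is run: Oct 29, 2001 + 6 days = Nov 4, 2001.

4 November 2001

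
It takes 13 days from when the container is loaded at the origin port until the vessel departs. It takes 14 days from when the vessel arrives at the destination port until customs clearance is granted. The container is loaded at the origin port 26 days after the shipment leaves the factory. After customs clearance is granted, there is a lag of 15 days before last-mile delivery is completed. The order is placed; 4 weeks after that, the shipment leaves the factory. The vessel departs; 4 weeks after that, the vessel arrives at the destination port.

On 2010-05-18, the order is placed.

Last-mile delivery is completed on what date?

2010-09-19

The order is placed: May 18, 2010.
The shipment leaves the factory: May 18, 2010 + 4 weeks = Jun 15, 2010.
The container is loaded at the origin port: Jun 15, 2010 + 26 days = Jul 11, 2010.
The vessel departs: Jul 11, 2010 + 13 days = Jul 24, 2010.
The vessel arrives at the destination port: Jul 24, 2010 + 4 weeks = Aug 21, 2010.
Customs clearance is granted: Aug 21, 2010 + 14 days = Sep 4, 2010.
Last-mile delivery is completed: Sep 4, 2010 + 15 days = Sep 19, 2010.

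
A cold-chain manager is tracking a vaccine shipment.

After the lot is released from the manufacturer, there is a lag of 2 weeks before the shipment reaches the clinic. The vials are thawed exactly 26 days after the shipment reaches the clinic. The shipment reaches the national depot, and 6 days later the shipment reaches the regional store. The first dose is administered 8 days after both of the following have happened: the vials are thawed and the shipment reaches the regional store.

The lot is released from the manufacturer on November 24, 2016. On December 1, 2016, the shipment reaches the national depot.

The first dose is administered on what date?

January 11, 2017

The lot is released from the manufacturer: Nov 24, 2016.
The shipment reaches the clinic: Nov 24, 2016 + 2 weeks = Dec 8, 2016.
The vials are thawed: Dec 8, 2016 + 26 days = Jan 3, 2017.
The shipment reaches the national depot: Dec 1, 2016.
The shipment reaches the regional store: Dec 1, 2016 + 6 days = Dec 7, 2016.
Both prerequisites met — the vials are thawed (Jan 3, 2017), the shipment reaches the regional store (Dec 7, 2016); the later is Jan 3, 2017.
The first dose is administered: Jan 3, 2017 + 8 days = Jan 11, 2017.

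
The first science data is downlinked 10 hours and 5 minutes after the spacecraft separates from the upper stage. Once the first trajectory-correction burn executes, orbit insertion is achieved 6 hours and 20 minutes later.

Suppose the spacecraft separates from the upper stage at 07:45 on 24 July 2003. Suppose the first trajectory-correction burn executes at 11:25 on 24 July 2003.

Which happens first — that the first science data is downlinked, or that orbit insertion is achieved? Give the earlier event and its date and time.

Orbit insertion is achieved — 17:45 on 24 July 2003

The spacecraft separates from the upper stage: 07:45 Jul 24, 2003.
The first science data is downlinked: 07:45 Jul 24, 2003 + 10h05m = 17:50 Jul 24, 2003.
The first trajectory-correction burn executes: 11:25 Jul 24, 2003.
Orbit insertion is achieved: 11:25 Jul 24, 2003 + 6h20m = 17:45 Jul 24, 2003.
Comparing: the first science data is downlinked at 17:50 Jul 24, 2003 vs orbit insertion is achieved at 17:45 Jul 24, 2003. Earlier: orbit insertion is achieved.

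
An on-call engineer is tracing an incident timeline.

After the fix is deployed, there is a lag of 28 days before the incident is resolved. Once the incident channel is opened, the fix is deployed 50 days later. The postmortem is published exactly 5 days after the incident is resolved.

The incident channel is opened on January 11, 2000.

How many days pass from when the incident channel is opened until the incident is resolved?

Causal path: the incident channel is opened → the fix is deployed → the incident is resolved.
Total delay along the path: 50 + 28 = 78 days.

78 days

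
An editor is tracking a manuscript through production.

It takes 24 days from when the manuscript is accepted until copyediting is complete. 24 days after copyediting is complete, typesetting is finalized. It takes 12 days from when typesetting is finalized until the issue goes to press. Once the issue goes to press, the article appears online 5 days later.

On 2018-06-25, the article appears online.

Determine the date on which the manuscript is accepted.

The article appears online: Jun 25, 2018.
The issue goes to press: Jun 25, 2018 − 5 days = Jun 20, 2018.
Typesetting is finalized: Jun 20, 2018 − 12 days = Jun 8, 2018.
Copyediting is complete: Jun 8, 2018 − 24 days = May 15, 2018.
The manuscript is accepted: May 15, 2018 − 24 days = Apr 21, 2018.

2018-04-21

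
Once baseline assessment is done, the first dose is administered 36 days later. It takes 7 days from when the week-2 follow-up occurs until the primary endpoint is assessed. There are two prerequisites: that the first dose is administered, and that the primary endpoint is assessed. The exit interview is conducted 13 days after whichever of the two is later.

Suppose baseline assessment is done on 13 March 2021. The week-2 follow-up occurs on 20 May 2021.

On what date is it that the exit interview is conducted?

Baseline assessment is done: Mar 13, 2021.
The first dose is administered: Mar 13, 2021 + 36 days = Apr 18, 2021.
The week-2 follow-up occurs: May 20, 2021.
The primary endpoint is assessed: May 20, 2021 + 7 days = May 27, 2021.
Both prerequisites met — the first dose is administered (Apr 18, 2021), the primary endpoint is assessed (May 27, 2021); the later is May 27, 2021.
The exit interview is conducted: May 27, 2021 + 13 days = Jun 9, 2021.

9 June 2021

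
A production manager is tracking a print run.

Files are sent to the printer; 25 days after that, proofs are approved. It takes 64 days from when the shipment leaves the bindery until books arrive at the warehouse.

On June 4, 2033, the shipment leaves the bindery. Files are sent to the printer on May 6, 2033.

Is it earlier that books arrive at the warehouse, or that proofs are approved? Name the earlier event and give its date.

The shipment leaves the bindery: Jun 4, 2033.
Books arrive at the warehouse: Jun 4, 2033 + 64 days = Aug 7, 2033.
Files are sent to the printer: May 6, 2033.
Proofs are approved: May 6, 2033 + 25 days = May 31, 2033.
Comparing: books arrive at the warehouse on Aug 7, 2033 vs proofs are approved on May 31, 2033. Earlier: proofs are approved.

Proofs are approved — May 31, 2033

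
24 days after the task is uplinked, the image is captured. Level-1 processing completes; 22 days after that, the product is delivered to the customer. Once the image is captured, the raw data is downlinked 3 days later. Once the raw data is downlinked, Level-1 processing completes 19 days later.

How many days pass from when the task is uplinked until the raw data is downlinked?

Causal path: the task is uplinked → the image is captured → the raw data is downlinked.
Total delay along the path: 24 + 3 = 27 days.

27 days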